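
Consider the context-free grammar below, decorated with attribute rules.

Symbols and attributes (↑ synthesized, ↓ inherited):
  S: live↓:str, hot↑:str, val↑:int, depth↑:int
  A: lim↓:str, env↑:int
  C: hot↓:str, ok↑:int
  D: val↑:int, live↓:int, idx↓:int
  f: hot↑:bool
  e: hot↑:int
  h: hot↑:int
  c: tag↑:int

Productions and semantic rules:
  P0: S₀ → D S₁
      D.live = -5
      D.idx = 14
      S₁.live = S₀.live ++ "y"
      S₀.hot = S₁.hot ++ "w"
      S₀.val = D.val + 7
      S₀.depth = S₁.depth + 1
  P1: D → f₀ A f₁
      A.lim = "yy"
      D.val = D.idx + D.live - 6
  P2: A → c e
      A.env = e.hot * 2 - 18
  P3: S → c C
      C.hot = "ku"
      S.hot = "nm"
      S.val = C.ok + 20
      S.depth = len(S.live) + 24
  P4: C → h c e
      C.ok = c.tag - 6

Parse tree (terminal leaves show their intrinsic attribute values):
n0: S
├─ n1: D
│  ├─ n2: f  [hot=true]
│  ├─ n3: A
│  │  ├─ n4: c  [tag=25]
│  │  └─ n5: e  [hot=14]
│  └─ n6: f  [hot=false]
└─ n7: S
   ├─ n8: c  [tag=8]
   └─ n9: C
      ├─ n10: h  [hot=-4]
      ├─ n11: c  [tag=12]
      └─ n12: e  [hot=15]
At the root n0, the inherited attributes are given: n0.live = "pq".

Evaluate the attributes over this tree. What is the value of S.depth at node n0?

28

1. n0.live = "pq"  [given at root]
2. n1.live = -5  [-5]
3. n1.idx = 14  [14]
4. n2.hot = true  [terminal]
5. n3.lim = "yy"  ["yy"]
6. n4.tag = 25  [terminal]
7. n5.hot = 14  [terminal]
8. n3.env = 10  [e.hot * 2 - 18]
9. n6.hot = false  [terminal]
10. n1.val = 3  [D.idx + D.live - 6]
11. n7.live = "pqy"  [S₀.live ++ "y"]
12. n8.tag = 8  [terminal]
13. n9.hot = "ku"  ["ku"]
14. n10.hot = -4  [terminal]
15. n11.tag = 12  [terminal]
16. n12.hot = 15  [terminal]
17. n9.ok = 6  [c.tag - 6]
18. n7.hot = "nm"  ["nm"]
19. n7.val = 26  [C.ok + 20]
20. n7.depth = 27  [len(S.live) + 24]
21. n0.hot = "nmw"  [S₁.hot ++ "w"]
22. n0.val = 10  [D.val + 7]
23. n0.depth = 28  [S₁.depth + 1]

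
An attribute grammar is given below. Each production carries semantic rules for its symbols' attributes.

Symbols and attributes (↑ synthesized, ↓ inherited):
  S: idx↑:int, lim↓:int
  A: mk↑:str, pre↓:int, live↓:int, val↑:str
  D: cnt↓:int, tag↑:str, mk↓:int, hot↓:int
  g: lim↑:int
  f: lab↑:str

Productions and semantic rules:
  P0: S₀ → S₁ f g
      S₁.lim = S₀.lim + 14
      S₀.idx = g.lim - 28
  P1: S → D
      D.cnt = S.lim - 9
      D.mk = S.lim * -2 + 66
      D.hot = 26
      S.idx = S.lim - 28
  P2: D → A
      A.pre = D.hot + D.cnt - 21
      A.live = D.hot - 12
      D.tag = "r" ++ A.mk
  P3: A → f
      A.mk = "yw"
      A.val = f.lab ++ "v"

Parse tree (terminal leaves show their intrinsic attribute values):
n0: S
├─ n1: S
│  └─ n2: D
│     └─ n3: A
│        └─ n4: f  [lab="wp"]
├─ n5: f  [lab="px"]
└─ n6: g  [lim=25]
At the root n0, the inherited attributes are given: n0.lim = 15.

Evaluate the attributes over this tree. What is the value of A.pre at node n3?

1. n0.lim = 15  [given at root]
2. n1.lim = 29  [S₀.lim + 14]
3. n2.cnt = 20  [S.lim - 9]
4. n2.mk = 8  [S.lim * -2 + 66]
5. n2.hot = 26  [26]
6. n3.pre = 25  [D.hot + D.cnt - 21]
7. n3.live = 14  [D.hot - 12]
8. n4.lab = "wp"  [terminal]
9. n3.mk = "yw"  ["yw"]
10. n3.val = "wpv"  [f.lab ++ "v"]
11. n2.tag = "ryw"  ["r" ++ A.mk]
12. n1.idx = 1  [S.lim - 28]
13. n5.lab = "px"  [terminal]
14. n6.lim = 25  [terminal]
15. n0.idx = -3  [g.lim - 28]

25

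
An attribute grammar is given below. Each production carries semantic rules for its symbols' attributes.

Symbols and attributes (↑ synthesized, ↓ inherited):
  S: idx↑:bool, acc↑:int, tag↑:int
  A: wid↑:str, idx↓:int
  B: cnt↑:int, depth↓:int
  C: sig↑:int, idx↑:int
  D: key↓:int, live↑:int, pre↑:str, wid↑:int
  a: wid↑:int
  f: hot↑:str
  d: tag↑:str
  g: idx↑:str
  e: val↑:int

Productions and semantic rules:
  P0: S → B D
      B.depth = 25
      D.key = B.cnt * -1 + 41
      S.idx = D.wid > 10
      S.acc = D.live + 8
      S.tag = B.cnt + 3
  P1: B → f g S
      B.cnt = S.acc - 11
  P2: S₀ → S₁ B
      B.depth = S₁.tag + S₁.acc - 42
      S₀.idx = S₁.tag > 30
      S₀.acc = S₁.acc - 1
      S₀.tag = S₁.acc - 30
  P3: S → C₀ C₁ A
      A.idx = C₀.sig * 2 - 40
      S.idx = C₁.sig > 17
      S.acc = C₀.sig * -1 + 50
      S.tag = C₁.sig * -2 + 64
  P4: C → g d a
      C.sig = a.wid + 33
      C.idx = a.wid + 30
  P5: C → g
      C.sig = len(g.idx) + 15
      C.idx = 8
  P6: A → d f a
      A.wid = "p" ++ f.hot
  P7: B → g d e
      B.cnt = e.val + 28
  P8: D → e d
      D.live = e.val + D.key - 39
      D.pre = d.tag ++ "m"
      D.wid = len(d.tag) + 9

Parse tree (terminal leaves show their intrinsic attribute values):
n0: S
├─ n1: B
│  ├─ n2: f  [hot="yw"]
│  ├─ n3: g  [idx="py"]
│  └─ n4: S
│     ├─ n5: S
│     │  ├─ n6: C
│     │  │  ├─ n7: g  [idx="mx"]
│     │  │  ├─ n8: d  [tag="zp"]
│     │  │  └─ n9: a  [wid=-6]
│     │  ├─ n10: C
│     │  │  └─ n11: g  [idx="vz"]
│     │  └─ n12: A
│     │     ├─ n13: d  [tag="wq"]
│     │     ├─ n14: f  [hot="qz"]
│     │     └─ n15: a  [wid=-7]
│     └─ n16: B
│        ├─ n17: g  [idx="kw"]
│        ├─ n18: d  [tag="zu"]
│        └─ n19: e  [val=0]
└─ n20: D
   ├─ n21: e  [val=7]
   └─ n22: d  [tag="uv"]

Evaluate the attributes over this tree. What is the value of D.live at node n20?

-2

1. n1.depth = 25  [25]
2. n2.hot = "yw"  [terminal]
3. n3.idx = "py"  [terminal]
4. n7.idx = "mx"  [terminal]
5. n8.tag = "zp"  [terminal]
6. n9.wid = -6  [terminal]
7. n6.sig = 27  [a.wid + 33]
8. n6.idx = 24  [a.wid + 30]
9. n11.idx = "vz"  [terminal]
10. n10.sig = 17  [len(g.idx) + 15]
11. n10.idx = 8  [8]
12. n12.idx = 14  [C₀.sig * 2 - 40]
13. n13.tag = "wq"  [terminal]
14. n14.hot = "qz"  [terminal]
15. n15.wid = -7  [terminal]
16. n12.wid = "pqz"  ["p" ++ f.hot]
17. n5.idx = false  [C₁.sig > 17]
18. n5.acc = 23  [C₀.sig * -1 + 50]
19. n5.tag = 30  [C₁.sig * -2 + 64]
20. n16.depth = 11  [S₁.tag + S₁.acc - 42]
21. n17.idx = "kw"  [terminal]
22. n18.tag = "zu"  [terminal]
23. n19.val = 0  [terminal]
24. n16.cnt = 28  [e.val + 28]
25. n4.idx = false  [S₁.tag > 30]
26. n4.acc = 22  [S₁.acc - 1]
27. n4.tag = -7  [S₁.acc - 30]
28. n1.cnt = 11  [S.acc - 11]
29. n20.key = 30  [B.cnt * -1 + 41]
30. n21.val = 7  [terminal]
31. n22.tag = "uv"  [terminal]
32. n20.live = -2  [e.val + D.key - 39]
33. n20.pre = "uvm"  [d.tag ++ "m"]
34. n20.wid = 11  [len(d.tag) + 9]
35. n0.idx = true  [D.wid > 10]
36. n0.acc = 6  [D.live + 8]
37. n0.tag = 14  [B.cnt + 3]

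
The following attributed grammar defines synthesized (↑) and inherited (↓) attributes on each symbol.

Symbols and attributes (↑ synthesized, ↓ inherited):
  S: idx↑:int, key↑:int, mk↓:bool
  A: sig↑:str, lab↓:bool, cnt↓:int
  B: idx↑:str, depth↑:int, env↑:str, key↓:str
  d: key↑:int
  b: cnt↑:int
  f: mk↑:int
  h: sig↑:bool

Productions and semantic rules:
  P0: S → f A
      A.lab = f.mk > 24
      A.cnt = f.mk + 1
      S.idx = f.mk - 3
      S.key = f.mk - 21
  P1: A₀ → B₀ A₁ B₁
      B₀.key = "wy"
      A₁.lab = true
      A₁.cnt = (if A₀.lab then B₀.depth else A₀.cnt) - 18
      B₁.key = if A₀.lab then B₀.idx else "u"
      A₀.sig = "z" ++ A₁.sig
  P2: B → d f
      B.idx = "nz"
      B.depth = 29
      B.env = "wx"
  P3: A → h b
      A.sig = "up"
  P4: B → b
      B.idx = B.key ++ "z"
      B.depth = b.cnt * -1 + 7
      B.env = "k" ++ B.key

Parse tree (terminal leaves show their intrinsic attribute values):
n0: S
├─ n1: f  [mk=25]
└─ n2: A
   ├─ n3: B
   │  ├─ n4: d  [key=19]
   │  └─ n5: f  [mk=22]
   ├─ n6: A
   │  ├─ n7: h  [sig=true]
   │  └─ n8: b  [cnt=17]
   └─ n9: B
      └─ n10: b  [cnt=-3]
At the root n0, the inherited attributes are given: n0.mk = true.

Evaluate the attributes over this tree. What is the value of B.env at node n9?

"knz"

1. n0.mk = true  [given at root]
2. n1.mk = 25  [terminal]
3. n2.lab = true  [f.mk > 24]
4. n2.cnt = 26  [f.mk + 1]
5. n3.key = "wy"  ["wy"]
6. n4.key = 19  [terminal]
7. n5.mk = 22  [terminal]
8. n3.idx = "nz"  ["nz"]
9. n3.depth = 29  [29]
10. n3.env = "wx"  ["wx"]
11. n6.lab = true  [true]
12. n6.cnt = 11  [(if A₀.lab then B₀.depth else A₀.cnt) - 18]
13. n7.sig = true  [terminal]
14. n8.cnt = 17  [terminal]
15. n6.sig = "up"  ["up"]
16. n9.key = "nz"  [if A₀.lab then B₀.idx else "u"]
17. n10.cnt = -3  [terminal]
18. n9.idx = "nzz"  [B.key ++ "z"]
19. n9.depth = 10  [b.cnt * -1 + 7]
20. n9.env = "knz"  ["k" ++ B.key]
21. n2.sig = "zup"  ["z" ++ A₁.sig]
22. n0.idx = 22  [f.mk - 3]
23. n0.key = 4  [f.mk - 21]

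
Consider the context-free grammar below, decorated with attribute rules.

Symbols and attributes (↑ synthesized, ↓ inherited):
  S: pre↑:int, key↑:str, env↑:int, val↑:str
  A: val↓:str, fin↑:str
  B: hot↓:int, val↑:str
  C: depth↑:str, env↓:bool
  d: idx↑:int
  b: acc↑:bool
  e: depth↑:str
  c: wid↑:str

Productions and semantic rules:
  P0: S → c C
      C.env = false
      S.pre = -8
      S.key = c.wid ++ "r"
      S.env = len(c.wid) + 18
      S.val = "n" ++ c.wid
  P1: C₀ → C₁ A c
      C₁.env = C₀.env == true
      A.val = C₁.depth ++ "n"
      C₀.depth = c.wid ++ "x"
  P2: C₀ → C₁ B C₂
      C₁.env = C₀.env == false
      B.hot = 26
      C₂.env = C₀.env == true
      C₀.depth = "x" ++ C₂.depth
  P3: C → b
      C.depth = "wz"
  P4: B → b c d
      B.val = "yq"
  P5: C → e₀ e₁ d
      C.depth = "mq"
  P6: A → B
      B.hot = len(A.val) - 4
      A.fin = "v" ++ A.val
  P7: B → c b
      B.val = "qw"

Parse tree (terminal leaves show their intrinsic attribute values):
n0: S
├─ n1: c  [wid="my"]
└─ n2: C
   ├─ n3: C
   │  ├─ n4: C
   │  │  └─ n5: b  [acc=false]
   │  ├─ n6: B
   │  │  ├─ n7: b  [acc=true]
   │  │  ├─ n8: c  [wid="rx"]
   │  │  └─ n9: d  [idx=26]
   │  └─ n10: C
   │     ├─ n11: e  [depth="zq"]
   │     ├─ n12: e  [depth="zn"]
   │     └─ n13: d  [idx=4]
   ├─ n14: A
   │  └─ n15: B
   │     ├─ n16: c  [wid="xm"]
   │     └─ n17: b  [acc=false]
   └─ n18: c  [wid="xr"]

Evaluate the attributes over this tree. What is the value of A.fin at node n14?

"vxmqn"

1. n1.wid = "my"  [terminal]
2. n2.env = false  [false]
3. n3.env = false  [C₀.env == true]
4. n4.env = true  [C₀.env == false]
5. n5.acc = false  [terminal]
6. n4.depth = "wz"  ["wz"]
7. n6.hot = 26  [26]
8. n7.acc = true  [terminal]
9. n8.wid = "rx"  [terminal]
10. n9.idx = 26  [terminal]
11. n6.val = "yq"  ["yq"]
12. n10.env = false  [C₀.env == true]
13. n11.depth = "zq"  [terminal]
14. n12.depth = "zn"  [terminal]
15. n13.idx = 4  [terminal]
16. n10.depth = "mq"  ["mq"]
17. n3.depth = "xmq"  ["x" ++ C₂.depth]
18. n14.val = "xmqn"  [C₁.depth ++ "n"]
19. n15.hot = 0  [len(A.val) - 4]
20. n16.wid = "xm"  [terminal]
21. n17.acc = false  [terminal]
22. n15.val = "qw"  ["qw"]
23. n14.fin = "vxmqn"  ["v" ++ A.val]
24. n18.wid = "xr"  [terminal]
25. n2.depth = "xrx"  [c.wid ++ "x"]
26. n0.pre = -8  [-8]
27. n0.key = "myr"  [c.wid ++ "r"]
28. n0.env = 20  [len(c.wid) + 18]
29. n0.val = "nmy"  ["n" ++ c.wid]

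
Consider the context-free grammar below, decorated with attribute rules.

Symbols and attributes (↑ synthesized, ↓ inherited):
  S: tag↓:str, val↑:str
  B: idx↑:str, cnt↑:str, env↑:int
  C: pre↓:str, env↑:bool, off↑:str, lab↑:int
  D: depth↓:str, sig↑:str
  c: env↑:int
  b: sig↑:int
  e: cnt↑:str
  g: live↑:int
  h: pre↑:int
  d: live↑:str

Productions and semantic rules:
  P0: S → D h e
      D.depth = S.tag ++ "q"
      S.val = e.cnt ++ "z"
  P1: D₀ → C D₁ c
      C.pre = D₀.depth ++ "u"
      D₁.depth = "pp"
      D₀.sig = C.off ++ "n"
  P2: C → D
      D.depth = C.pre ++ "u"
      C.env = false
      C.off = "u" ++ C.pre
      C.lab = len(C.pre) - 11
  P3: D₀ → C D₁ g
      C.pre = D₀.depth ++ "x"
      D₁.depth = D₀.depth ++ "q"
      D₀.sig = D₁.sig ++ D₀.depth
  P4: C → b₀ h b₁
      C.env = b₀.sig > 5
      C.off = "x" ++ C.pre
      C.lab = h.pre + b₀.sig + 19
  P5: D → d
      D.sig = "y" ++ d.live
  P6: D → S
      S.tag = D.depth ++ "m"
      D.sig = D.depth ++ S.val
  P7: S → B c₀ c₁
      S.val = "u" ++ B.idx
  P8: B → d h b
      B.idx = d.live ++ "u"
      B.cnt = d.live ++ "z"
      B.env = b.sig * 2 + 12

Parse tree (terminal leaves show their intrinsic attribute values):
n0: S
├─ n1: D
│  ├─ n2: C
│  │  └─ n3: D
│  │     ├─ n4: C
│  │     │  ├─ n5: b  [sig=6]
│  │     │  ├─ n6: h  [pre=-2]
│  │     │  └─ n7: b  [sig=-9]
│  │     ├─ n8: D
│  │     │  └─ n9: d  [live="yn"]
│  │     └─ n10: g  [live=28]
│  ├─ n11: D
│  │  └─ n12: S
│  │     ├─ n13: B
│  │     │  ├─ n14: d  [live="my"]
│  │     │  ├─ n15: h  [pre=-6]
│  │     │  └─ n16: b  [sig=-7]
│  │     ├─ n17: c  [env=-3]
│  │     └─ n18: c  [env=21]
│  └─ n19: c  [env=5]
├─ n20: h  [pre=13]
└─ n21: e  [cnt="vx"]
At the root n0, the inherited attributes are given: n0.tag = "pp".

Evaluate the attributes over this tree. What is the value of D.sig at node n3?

"yynppquu"

1. n0.tag = "pp"  [given at root]
2. n1.depth = "ppq"  [S.tag ++ "q"]
3. n2.pre = "ppqu"  [D₀.depth ++ "u"]
4. n3.depth = "ppquu"  [C.pre ++ "u"]
5. n4.pre = "ppquux"  [D₀.depth ++ "x"]
6. n5.sig = 6  [terminal]
7. n6.pre = -2  [terminal]
8. n7.sig = -9  [terminal]
9. n4.env = true  [b₀.sig > 5]
10. n4.off = "xppquux"  ["x" ++ C.pre]
11. n4.lab = 23  [h.pre + b₀.sig + 19]
12. n8.depth = "ppquuq"  [D₀.depth ++ "q"]
13. n9.live = "yn"  [terminal]
14. n8.sig = "yyn"  ["y" ++ d.live]
15. n10.live = 28  [terminal]
16. n3.sig = "yynppquu"  [D₁.sig ++ D₀.depth]
17. n2.env = false  [false]
18. n2.off = "uppqu"  ["u" ++ C.pre]
19. n2.lab = -7  [len(C.pre) - 11]
20. n11.depth = "pp"  ["pp"]
21. n12.tag = "ppm"  [D.depth ++ "m"]
22. n14.live = "my"  [terminal]
23. n15.pre = -6  [terminal]
24. n16.sig = -7  [terminal]
25. n13.idx = "myu"  [d.live ++ "u"]
26. n13.cnt = "myz"  [d.live ++ "z"]
27. n13.env = -2  [b.sig * 2 + 12]
28. n17.env = -3  [terminal]
29. n18.env = 21  [terminal]
30. n12.val = "umyu"  ["u" ++ B.idx]
31. n11.sig = "ppumyu"  [D.depth ++ S.val]
32. n19.env = 5  [terminal]
33. n1.sig = "uppqun"  [C.off ++ "n"]
34. n20.pre = 13  [terminal]
35. n21.cnt = "vx"  [terminal]
36. n0.val = "vxz"  [e.cnt ++ "z"]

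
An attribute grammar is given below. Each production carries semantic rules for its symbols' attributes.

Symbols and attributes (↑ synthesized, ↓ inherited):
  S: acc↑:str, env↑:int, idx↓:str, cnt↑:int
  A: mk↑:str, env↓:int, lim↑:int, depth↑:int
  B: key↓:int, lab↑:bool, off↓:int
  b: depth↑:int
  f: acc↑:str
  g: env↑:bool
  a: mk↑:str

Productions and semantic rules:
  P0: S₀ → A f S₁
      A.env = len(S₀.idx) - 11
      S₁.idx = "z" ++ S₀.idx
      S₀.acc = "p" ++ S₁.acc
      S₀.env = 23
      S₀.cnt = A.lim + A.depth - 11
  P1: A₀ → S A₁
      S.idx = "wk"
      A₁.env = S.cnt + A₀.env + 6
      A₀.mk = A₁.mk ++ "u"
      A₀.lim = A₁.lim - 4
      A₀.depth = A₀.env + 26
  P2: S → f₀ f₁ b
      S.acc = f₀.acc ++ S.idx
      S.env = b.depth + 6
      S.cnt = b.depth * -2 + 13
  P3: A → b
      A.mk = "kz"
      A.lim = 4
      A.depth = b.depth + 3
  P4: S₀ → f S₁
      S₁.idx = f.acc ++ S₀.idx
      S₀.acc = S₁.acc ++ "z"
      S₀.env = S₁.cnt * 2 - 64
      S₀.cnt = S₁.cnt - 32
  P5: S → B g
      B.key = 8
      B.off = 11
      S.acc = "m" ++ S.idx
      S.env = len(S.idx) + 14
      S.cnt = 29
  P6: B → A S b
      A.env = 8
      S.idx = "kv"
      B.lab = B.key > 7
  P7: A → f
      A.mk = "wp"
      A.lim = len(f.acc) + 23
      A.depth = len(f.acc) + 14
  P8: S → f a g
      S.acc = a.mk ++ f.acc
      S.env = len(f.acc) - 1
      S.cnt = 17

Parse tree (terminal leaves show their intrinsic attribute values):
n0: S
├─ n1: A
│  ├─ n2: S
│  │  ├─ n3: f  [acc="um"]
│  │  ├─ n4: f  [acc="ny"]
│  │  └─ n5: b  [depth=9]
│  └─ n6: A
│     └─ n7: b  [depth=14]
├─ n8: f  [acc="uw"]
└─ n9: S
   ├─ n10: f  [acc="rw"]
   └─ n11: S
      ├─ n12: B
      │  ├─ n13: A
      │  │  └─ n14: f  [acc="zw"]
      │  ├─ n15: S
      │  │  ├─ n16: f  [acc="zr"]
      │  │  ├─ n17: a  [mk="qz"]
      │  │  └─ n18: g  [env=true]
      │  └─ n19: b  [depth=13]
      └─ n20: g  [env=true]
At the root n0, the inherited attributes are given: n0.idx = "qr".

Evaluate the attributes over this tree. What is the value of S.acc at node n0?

1. n0.idx = "qr"  [given at root]
2. n1.env = -9  [len(S₀.idx) - 11]
3. n2.idx = "wk"  ["wk"]
4. n3.acc = "um"  [terminal]
5. n4.acc = "ny"  [terminal]
6. n5.depth = 9  [terminal]
7. n2.acc = "umwk"  [f₀.acc ++ S.idx]
8. n2.env = 15  [b.depth + 6]
9. n2.cnt = -5  [b.depth * -2 + 13]
10. n6.env = -8  [S.cnt + A₀.env + 6]
11. n7.depth = 14  [terminal]
12. n6.mk = "kz"  ["kz"]
13. n6.lim = 4  [4]
14. n6.depth = 17  [b.depth + 3]
15. n1.mk = "kzu"  [A₁.mk ++ "u"]
16. n1.lim = 0  [A₁.lim - 4]
17. n1.depth = 17  [A₀.env + 26]
18. n8.acc = "uw"  [terminal]
19. n9.idx = "zqr"  ["z" ++ S₀.idx]
20. n10.acc = "rw"  [terminal]
21. n11.idx = "rwzqr"  [f.acc ++ S₀.idx]
22. n12.key = 8  [8]
23. n12.off = 11  [11]
24. n13.env = 8  [8]
25. n14.acc = "zw"  [terminal]
26. n13.mk = "wp"  ["wp"]
27. n13.lim = 25  [len(f.acc) + 23]
28. n13.depth = 16  [len(f.acc) + 14]
29. n15.idx = "kv"  ["kv"]
30. n16.acc = "zr"  [terminal]
31. n17.mk = "qz"  [terminal]
32. n18.env = true  [terminal]
33. n15.acc = "qzzr"  [a.mk ++ f.acc]
34. n15.env = 1  [len(f.acc) - 1]
35. n15.cnt = 17  [17]
36. n19.depth = 13  [terminal]
37. n12.lab = true  [B.key > 7]
38. n20.env = true  [terminal]
39. n11.acc = "mrwzqr"  ["m" ++ S.idx]
40. n11.env = 19  [len(S.idx) + 14]
41. n11.cnt = 29  [29]
42. n9.acc = "mrwzqrz"  [S₁.acc ++ "z"]
43. n9.env = -6  [S₁.cnt * 2 - 64]
44. n9.cnt = -3  [S₁.cnt - 32]
45. n0.acc = "pmrwzqrz"  ["p" ++ S₁.acc]
46. n0.env = 23  [23]
47. n0.cnt = 6  [A.lim + A.depth - 11]

"pmrwzqrz"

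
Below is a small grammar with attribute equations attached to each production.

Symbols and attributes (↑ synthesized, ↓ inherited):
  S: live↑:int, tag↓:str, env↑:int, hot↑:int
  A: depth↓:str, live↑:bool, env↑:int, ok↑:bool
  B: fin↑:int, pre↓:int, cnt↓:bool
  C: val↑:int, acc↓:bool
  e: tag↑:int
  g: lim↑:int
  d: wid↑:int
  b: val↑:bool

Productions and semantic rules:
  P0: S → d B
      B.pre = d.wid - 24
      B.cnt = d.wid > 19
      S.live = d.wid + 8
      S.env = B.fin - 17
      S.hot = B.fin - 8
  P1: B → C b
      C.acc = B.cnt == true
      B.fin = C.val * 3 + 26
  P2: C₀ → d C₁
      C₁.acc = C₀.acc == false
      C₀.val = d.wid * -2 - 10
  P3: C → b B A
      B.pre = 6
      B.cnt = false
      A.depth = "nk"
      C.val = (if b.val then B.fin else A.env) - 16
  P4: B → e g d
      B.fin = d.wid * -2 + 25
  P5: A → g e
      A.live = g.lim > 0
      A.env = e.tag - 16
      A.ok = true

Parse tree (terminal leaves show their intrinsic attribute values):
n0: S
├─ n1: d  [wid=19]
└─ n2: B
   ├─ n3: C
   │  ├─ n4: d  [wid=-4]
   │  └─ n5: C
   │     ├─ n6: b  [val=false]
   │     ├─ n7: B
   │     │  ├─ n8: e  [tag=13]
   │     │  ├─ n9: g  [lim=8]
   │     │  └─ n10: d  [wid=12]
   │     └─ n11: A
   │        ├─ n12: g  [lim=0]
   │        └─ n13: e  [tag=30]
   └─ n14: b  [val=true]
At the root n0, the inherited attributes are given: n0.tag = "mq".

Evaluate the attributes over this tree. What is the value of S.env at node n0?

1. n0.tag = "mq"  [given at root]
2. n1.wid = 19  [terminal]
3. n2.pre = -5  [d.wid - 24]
4. n2.cnt = false  [d.wid > 19]
5. n3.acc = false  [B.cnt == true]
6. n4.wid = -4  [terminal]
7. n5.acc = true  [C₀.acc == false]
8. n6.val = false  [terminal]
9. n7.pre = 6  [6]
10. n7.cnt = false  [false]
11. n8.tag = 13  [terminal]
12. n9.lim = 8  [terminal]
13. n10.wid = 12  [terminal]
14. n7.fin = 1  [d.wid * -2 + 25]
15. n11.depth = "nk"  ["nk"]
16. n12.lim = 0  [terminal]
17. n13.tag = 30  [terminal]
18. n11.live = false  [g.lim > 0]
19. n11.env = 14  [e.tag - 16]
20. n11.ok = true  [true]
21. n5.val = -2  [(if b.val then B.fin else A.env) - 16]
22. n3.val = -2  [d.wid * -2 - 10]
23. n14.val = true  [terminal]
24. n2.fin = 20  [C.val * 3 + 26]
25. n0.live = 27  [d.wid + 8]
26. n0.env = 3  [B.fin - 17]
27. n0.hot = 12  [B.fin - 8]

3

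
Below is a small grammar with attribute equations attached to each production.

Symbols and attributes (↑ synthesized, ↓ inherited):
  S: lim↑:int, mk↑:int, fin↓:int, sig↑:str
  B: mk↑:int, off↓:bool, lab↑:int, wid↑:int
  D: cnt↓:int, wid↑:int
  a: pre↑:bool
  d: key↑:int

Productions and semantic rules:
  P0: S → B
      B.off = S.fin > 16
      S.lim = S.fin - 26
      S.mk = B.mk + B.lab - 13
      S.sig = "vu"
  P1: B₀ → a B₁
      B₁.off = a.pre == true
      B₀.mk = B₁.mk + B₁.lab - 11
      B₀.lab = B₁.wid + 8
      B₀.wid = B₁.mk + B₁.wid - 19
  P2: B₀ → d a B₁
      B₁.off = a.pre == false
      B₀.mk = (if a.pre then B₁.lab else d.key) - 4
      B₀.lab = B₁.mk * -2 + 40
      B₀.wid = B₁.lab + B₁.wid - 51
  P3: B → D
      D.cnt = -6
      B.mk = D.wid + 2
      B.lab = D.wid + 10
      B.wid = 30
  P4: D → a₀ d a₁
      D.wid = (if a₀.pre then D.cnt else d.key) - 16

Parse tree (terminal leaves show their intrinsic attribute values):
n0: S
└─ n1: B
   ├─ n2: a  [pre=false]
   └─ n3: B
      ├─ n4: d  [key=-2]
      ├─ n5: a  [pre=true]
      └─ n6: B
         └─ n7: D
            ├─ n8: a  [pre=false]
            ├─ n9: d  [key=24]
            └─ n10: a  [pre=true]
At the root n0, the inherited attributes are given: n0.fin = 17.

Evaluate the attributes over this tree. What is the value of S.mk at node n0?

1. n0.fin = 17  [given at root]
2. n1.off = true  [S.fin > 16]
3. n2.pre = false  [terminal]
4. n3.off = false  [a.pre == true]
5. n4.key = -2  [terminal]
6. n5.pre = true  [terminal]
7. n6.off = false  [a.pre == false]
8. n7.cnt = -6  [-6]
9. n8.pre = false  [terminal]
10. n9.key = 24  [terminal]
11. n10.pre = true  [terminal]
12. n7.wid = 8  [(if a₀.pre then D.cnt else d.key) - 16]
13. n6.mk = 10  [D.wid + 2]
14. n6.lab = 18  [D.wid + 10]
15. n6.wid = 30  [30]
16. n3.mk = 14  [(if a.pre then B₁.lab else d.key) - 4]
17. n3.lab = 20  [B₁.mk * -2 + 40]
18. n3.wid = -3  [B₁.lab + B₁.wid - 51]
19. n1.mk = 23  [B₁.mk + B₁.lab - 11]
20. n1.lab = 5  [B₁.wid + 8]
21. n1.wid = -8  [B₁.mk + B₁.wid - 19]
22. n0.lim = -9  [S.fin - 26]
23. n0.mk = 15  [B.mk + B.lab - 13]
24. n0.sig = "vu"  ["vu"]

15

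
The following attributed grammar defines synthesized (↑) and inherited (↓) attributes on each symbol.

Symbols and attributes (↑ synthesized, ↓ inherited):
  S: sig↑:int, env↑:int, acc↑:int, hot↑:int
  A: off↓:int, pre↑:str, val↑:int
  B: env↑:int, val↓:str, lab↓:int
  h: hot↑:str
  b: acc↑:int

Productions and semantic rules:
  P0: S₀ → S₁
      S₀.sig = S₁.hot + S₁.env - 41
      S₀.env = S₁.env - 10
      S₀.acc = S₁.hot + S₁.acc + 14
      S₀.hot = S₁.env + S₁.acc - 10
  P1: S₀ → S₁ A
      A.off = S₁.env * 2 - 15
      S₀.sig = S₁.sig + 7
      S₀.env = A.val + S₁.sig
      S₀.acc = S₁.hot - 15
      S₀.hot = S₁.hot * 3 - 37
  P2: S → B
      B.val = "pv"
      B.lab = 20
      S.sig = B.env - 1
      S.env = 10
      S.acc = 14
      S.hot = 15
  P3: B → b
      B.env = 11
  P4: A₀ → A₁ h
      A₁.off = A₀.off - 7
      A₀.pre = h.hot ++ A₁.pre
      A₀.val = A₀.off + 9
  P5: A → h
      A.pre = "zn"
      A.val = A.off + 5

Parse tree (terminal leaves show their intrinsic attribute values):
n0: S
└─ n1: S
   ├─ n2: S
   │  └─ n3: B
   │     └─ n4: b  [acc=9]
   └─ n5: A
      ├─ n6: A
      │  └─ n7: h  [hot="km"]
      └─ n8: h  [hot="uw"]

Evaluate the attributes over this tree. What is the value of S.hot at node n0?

14

1. n3.val = "pv"  ["pv"]
2. n3.lab = 20  [20]
3. n4.acc = 9  [terminal]
4. n3.env = 11  [11]
5. n2.sig = 10  [B.env - 1]
6. n2.env = 10  [10]
7. n2.acc = 14  [14]
8. n2.hot = 15  [15]
9. n5.off = 5  [S₁.env * 2 - 15]
10. n6.off = -2  [A₀.off - 7]
11. n7.hot = "km"  [terminal]
12. n6.pre = "zn"  ["zn"]
13. n6.val = 3  [A.off + 5]
14. n8.hot = "uw"  [terminal]
15. n5.pre = "uwzn"  [h.hot ++ A₁.pre]
16. n5.val = 14  [A₀.off + 9]
17. n1.sig = 17  [S₁.sig + 7]
18. n1.env = 24  [A.val + S₁.sig]
19. n1.acc = 0  [S₁.hot - 15]
20. n1.hot = 8  [S₁.hot * 3 - 37]
21. n0.sig = -9  [S₁.hot + S₁.env - 41]
22. n0.env = 14  [S₁.env - 10]
23. n0.acc = 22  [S₁.hot + S₁.acc + 14]
24. n0.hot = 14  [S₁.env + S₁.acc - 10]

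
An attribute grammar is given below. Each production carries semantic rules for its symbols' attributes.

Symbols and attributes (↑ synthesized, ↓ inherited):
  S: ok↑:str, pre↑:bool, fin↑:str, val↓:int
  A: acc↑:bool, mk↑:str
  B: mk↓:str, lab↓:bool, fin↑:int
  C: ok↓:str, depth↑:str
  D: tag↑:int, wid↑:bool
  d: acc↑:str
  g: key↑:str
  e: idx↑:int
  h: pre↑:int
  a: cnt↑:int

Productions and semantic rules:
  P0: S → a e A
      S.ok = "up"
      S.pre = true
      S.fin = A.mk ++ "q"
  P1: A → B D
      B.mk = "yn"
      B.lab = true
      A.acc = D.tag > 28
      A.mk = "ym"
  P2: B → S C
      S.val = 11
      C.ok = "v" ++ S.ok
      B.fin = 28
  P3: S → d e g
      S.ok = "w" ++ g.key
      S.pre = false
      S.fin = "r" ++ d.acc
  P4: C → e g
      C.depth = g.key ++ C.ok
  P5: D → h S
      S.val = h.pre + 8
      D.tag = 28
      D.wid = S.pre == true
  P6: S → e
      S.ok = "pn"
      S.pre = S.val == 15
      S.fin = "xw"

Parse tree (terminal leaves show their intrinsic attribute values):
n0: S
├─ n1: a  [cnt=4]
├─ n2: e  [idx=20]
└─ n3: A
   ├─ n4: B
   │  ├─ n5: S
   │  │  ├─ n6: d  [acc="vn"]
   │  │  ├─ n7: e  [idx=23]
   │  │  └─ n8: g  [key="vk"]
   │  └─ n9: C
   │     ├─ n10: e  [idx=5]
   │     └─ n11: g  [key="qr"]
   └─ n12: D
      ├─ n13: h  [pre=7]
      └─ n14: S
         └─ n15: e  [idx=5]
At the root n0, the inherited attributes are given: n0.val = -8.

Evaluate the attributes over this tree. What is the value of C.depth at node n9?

"qrvwvk"

1. n0.val = -8  [given at root]
2. n1.cnt = 4  [terminal]
3. n2.idx = 20  [terminal]
4. n4.mk = "yn"  ["yn"]
5. n4.lab = true  [true]
6. n5.val = 11  [11]
7. n6.acc = "vn"  [terminal]
8. n7.idx = 23  [terminal]
9. n8.key = "vk"  [terminal]
10. n5.ok = "wvk"  ["w" ++ g.key]
11. n5.pre = false  [false]
12. n5.fin = "rvn"  ["r" ++ d.acc]
13. n9.ok = "vwvk"  ["v" ++ S.ok]
14. n10.idx = 5  [terminal]
15. n11.key = "qr"  [terminal]
16. n9.depth = "qrvwvk"  [g.key ++ C.ok]
17. n4.fin = 28  [28]
18. n13.pre = 7  [terminal]
19. n14.val = 15  [h.pre + 8]
20. n15.idx = 5  [terminal]
21. n14.ok = "pn"  ["pn"]
22. n14.pre = true  [S.val == 15]
23. n14.fin = "xw"  ["xw"]
24. n12.tag = 28  [28]
25. n12.wid = true  [S.pre == true]
26. n3.acc = false  [D.tag > 28]
27. n3.mk = "ym"  ["ym"]
28. n0.ok = "up"  ["up"]
29. n0.pre = true  [true]
30. n0.fin = "ymq"  [A.mk ++ "q"]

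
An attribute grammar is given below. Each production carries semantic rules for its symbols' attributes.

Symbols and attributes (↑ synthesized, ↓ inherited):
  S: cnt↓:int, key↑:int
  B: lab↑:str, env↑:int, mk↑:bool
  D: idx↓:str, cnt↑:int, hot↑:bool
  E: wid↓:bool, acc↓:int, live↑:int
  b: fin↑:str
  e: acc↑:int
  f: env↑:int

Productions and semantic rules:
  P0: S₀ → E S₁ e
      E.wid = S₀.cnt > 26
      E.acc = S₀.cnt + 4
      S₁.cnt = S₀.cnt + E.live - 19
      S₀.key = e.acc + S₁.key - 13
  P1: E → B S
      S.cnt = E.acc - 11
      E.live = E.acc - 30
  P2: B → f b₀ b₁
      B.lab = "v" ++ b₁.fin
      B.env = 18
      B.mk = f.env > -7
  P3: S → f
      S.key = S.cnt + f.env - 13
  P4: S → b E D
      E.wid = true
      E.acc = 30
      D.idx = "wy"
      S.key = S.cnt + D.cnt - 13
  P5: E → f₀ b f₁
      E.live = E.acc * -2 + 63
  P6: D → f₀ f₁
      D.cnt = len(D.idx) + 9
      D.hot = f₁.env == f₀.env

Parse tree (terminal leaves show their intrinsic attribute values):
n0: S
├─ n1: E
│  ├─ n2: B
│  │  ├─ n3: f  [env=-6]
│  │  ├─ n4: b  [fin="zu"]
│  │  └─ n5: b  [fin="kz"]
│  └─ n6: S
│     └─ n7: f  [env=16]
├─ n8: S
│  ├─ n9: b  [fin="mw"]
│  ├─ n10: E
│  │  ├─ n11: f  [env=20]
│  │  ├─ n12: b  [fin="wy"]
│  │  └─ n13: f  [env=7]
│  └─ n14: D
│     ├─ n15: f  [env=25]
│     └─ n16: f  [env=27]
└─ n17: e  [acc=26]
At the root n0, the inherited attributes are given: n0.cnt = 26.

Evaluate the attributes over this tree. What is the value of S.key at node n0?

1. n0.cnt = 26  [given at root]
2. n1.wid = false  [S₀.cnt > 26]
3. n1.acc = 30  [S₀.cnt + 4]
4. n3.env = -6  [terminal]
5. n4.fin = "zu"  [terminal]
6. n5.fin = "kz"  [terminal]
7. n2.lab = "vkz"  ["v" ++ b₁.fin]
8. n2.env = 18  [18]
9. n2.mk = true  [f.env > -7]
10. n6.cnt = 19  [E.acc - 11]
11. n7.env = 16  [terminal]
12. n6.key = 22  [S.cnt + f.env - 13]
13. n1.live = 0  [E.acc - 30]
14. n8.cnt = 7  [S₀.cnt + E.live - 19]
15. n9.fin = "mw"  [terminal]
16. n10.wid = true  [true]
17. n10.acc = 30  [30]
18. n11.env = 20  [terminal]
19. n12.fin = "wy"  [terminal]
20. n13.env = 7  [terminal]
21. n10.live = 3  [E.acc * -2 + 63]
22. n14.idx = "wy"  ["wy"]
23. n15.env = 25  [terminal]
24. n16.env = 27  [terminal]
25. n14.cnt = 11  [len(D.idx) + 9]
26. n14.hot = false  [f₁.env == f₀.env]
27. n8.key = 5  [S.cnt + D.cnt - 13]
28. n17.acc = 26  [terminal]
29. n0.key = 18  [e.acc + S₁.key - 13]

18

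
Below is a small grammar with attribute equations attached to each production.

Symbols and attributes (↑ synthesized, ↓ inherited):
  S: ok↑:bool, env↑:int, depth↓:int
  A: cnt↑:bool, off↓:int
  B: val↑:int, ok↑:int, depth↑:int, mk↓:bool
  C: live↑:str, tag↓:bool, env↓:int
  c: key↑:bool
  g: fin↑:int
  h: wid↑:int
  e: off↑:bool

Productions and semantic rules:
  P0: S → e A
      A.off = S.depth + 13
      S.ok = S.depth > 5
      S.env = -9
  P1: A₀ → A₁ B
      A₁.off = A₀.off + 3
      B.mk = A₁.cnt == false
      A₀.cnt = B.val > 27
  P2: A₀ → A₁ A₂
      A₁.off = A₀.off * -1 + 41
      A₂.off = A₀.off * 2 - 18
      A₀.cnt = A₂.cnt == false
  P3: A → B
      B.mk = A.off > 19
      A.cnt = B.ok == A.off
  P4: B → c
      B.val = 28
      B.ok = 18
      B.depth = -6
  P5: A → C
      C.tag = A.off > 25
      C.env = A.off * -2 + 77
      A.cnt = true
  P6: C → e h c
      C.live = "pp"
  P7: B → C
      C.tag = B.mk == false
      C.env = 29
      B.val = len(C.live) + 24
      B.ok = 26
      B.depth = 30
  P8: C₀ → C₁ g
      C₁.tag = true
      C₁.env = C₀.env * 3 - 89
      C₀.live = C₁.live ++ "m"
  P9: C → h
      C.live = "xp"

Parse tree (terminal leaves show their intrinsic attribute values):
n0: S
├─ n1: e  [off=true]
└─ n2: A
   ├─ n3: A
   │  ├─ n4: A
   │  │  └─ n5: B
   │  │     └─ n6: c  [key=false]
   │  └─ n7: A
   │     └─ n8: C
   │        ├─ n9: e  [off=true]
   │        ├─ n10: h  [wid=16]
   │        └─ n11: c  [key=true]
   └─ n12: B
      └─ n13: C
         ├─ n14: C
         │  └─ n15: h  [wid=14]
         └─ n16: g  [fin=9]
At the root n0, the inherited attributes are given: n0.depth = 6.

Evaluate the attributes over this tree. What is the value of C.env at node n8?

25

1. n0.depth = 6  [given at root]
2. n1.off = true  [terminal]
3. n2.off = 19  [S.depth + 13]
4. n3.off = 22  [A₀.off + 3]
5. n4.off = 19  [A₀.off * -1 + 41]
6. n5.mk = false  [A.off > 19]
7. n6.key = false  [terminal]
8. n5.val = 28  [28]
9. n5.ok = 18  [18]
10. n5.depth = -6  [-6]
11. n4.cnt = false  [B.ok == A.off]
12. n7.off = 26  [A₀.off * 2 - 18]
13. n8.tag = true  [A.off > 25]
14. n8.env = 25  [A.off * -2 + 77]
15. n9.off = true  [terminal]
16. n10.wid = 16  [terminal]
17. n11.key = true  [terminal]
18. n8.live = "pp"  ["pp"]
19. n7.cnt = true  [true]
20. n3.cnt = false  [A₂.cnt == false]
21. n12.mk = true  [A₁.cnt == false]
22. n13.tag = false  [B.mk == false]
23. n13.env = 29  [29]
24. n14.tag = true  [true]
25. n14.env = -2  [C₀.env * 3 - 89]
26. n15.wid = 14  [terminal]
27. n14.live = "xp"  ["xp"]
28. n16.fin = 9  [terminal]
29. n13.live = "xpm"  [C₁.live ++ "m"]
30. n12.val = 27  [len(C.live) + 24]
31. n12.ok = 26  [26]
32. n12.depth = 30  [30]
33. n2.cnt = false  [B.val > 27]
34. n0.ok = true  [S.depth > 5]
35. n0.env = -9  [-9]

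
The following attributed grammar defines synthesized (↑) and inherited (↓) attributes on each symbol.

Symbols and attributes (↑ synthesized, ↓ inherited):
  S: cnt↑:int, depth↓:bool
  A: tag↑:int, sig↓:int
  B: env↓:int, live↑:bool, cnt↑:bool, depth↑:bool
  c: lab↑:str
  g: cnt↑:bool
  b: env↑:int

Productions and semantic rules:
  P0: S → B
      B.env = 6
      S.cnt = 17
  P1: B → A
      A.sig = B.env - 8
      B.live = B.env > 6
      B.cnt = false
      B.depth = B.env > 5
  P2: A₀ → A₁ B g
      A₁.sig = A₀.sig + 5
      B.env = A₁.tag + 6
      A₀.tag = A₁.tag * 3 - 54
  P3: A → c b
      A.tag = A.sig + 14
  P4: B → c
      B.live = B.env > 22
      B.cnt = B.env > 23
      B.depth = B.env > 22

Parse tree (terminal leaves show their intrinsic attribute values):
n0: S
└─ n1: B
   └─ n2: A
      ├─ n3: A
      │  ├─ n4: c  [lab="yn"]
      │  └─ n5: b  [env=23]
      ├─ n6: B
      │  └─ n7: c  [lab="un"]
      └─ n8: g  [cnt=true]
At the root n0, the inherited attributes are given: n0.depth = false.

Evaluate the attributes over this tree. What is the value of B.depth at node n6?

true

1. n0.depth = false  [given at root]
2. n1.env = 6  [6]
3. n2.sig = -2  [B.env - 8]
4. n3.sig = 3  [A₀.sig + 5]
5. n4.lab = "yn"  [terminal]
6. n5.env = 23  [terminal]
7. n3.tag = 17  [A.sig + 14]
8. n6.env = 23  [A₁.tag + 6]
9. n7.lab = "un"  [terminal]
10. n6.live = true  [B.env > 22]
11. n6.cnt = false  [B.env > 23]
12. n6.depth = true  [B.env > 22]
13. n8.cnt = true  [terminal]
14. n2.tag = -3  [A₁.tag * 3 - 54]
15. n1.live = false  [B.env > 6]
16. n1.cnt = false  [false]
17. n1.depth = true  [B.env > 5]
18. n0.cnt = 17  [17]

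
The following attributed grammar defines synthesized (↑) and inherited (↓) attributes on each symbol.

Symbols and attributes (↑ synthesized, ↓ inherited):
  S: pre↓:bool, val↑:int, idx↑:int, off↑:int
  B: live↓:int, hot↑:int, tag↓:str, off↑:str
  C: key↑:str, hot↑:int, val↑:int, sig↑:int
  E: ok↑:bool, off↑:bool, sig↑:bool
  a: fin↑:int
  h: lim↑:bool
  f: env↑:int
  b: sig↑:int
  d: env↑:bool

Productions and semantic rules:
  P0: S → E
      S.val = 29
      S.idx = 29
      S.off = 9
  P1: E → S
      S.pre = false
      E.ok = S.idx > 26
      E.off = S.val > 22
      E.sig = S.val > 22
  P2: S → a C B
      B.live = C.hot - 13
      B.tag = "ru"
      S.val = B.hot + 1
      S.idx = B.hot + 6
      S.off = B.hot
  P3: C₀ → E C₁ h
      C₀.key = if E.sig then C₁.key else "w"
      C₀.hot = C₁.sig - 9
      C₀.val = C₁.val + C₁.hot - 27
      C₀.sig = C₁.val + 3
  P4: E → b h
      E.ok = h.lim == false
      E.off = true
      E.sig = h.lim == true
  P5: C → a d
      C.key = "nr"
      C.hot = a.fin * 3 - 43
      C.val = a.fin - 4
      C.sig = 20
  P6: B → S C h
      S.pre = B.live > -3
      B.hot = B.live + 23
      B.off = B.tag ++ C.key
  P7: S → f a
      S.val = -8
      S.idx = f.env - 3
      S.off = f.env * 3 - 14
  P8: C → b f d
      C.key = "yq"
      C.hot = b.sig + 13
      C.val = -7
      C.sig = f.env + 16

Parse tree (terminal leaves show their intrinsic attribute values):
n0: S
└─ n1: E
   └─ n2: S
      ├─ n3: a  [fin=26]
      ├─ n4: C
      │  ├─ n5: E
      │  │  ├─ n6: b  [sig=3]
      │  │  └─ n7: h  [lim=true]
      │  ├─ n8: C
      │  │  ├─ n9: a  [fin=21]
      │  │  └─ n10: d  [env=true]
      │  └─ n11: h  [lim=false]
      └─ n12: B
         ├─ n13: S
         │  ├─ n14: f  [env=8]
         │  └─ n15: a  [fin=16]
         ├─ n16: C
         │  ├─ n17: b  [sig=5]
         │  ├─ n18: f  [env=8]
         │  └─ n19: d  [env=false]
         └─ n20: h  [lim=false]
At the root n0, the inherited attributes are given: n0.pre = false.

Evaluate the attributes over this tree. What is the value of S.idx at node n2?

27

1. n0.pre = false  [given at root]
2. n2.pre = false  [false]
3. n3.fin = 26  [terminal]
4. n6.sig = 3  [terminal]
5. n7.lim = true  [terminal]
6. n5.ok = false  [h.lim == false]
7. n5.off = true  [true]
8. n5.sig = true  [h.lim == true]
9. n9.fin = 21  [terminal]
10. n10.env = true  [terminal]
11. n8.key = "nr"  ["nr"]
12. n8.hot = 20  [a.fin * 3 - 43]
13. n8.val = 17  [a.fin - 4]
14. n8.sig = 20  [20]
15. n11.lim = false  [terminal]
16. n4.key = "nr"  [if E.sig then C₁.key else "w"]
17. n4.hot = 11  [C₁.sig - 9]
18. n4.val = 10  [C₁.val + C₁.hot - 27]
19. n4.sig = 20  [C₁.val + 3]
20. n12.live = -2  [C.hot - 13]
21. n12.tag = "ru"  ["ru"]
22. n13.pre = true  [B.live > -3]
23. n14.env = 8  [terminal]
24. n15.fin = 16  [terminal]
25. n13.val = -8  [-8]
26. n13.idx = 5  [f.env - 3]
27. n13.off = 10  [f.env * 3 - 14]
28. n17.sig = 5  [terminal]
29. n18.env = 8  [terminal]
30. n19.env = false  [terminal]
31. n16.key = "yq"  ["yq"]
32. n16.hot = 18  [b.sig + 13]
33. n16.val = -7  [-7]
34. n16.sig = 24  [f.env + 16]
35. n20.lim = false  [terminal]
36. n12.hot = 21  [B.live + 23]
37. n12.off = "ruyq"  [B.tag ++ C.key]
38. n2.val = 22  [B.hot + 1]
39. n2.idx = 27  [B.hot + 6]
40. n2.off = 21  [B.hot]
41. n1.ok = true  [S.idx > 26]
42. n1.off = false  [S.val > 22]
43. n1.sig = false  [S.val > 22]
44. n0.val = 29  [29]
45. n0.idx = 29  [29]
46. n0.off = 9  [9]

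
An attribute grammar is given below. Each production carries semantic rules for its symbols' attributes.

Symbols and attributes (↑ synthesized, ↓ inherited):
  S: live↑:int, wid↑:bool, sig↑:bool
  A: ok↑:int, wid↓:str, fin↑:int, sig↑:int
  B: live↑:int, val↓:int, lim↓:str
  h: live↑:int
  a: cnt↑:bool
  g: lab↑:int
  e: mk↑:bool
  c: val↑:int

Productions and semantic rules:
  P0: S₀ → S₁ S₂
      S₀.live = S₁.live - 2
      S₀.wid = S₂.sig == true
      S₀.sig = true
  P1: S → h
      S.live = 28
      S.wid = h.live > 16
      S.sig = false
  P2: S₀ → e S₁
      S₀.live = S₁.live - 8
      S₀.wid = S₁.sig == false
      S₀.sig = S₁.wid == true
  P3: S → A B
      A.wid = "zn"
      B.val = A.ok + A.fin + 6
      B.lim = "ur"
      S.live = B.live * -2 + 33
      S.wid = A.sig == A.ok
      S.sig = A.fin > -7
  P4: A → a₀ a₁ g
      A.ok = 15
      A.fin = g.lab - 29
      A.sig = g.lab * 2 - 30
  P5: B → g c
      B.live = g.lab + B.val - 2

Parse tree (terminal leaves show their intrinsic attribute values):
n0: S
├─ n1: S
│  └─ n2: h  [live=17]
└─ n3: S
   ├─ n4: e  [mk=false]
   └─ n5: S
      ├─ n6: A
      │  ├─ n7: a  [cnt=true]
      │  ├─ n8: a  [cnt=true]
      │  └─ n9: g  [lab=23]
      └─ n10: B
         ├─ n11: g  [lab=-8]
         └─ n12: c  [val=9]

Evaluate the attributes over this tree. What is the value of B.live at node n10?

1. n2.live = 17  [terminal]
2. n1.live = 28  [28]
3. n1.wid = true  [h.live > 16]
4. n1.sig = false  [false]
5. n4.mk = false  [terminal]
6. n6.wid = "zn"  ["zn"]
7. n7.cnt = true  [terminal]
8. n8.cnt = true  [terminal]
9. n9.lab = 23  [terminal]
10. n6.ok = 15  [15]
11. n6.fin = -6  [g.lab - 29]
12. n6.sig = 16  [g.lab * 2 - 30]
13. n10.val = 15  [A.ok + A.fin + 6]
14. n10.lim = "ur"  ["ur"]
15. n11.lab = -8  [terminal]
16. n12.val = 9  [terminal]
17. n10.live = 5  [g.lab + B.val - 2]
18. n5.live = 23  [B.live * -2 + 33]
19. n5.wid = false  [A.sig == A.ok]
20. n5.sig = true  [A.fin > -7]
21. n3.live = 15  [S₁.live - 8]
22. n3.wid = false  [S₁.sig == false]
23. n3.sig = false  [S₁.wid == true]
24. n0.live = 26  [S₁.live - 2]
25. n0.wid = false  [S₂.sig == true]
26. n0.sig = true  [true]

5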